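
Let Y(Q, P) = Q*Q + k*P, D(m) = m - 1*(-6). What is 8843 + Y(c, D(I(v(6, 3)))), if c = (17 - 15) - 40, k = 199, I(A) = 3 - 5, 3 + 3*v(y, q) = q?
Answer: 11083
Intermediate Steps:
v(y, q) = -1 + q/3
I(A) = -2
D(m) = 6 + m (D(m) = m + 6 = 6 + m)
c = -38 (c = 2 - 40 = -38)
Y(Q, P) = Q² + 199*P (Y(Q, P) = Q*Q + 199*P = Q² + 199*P)
8843 + Y(c, D(I(v(6, 3)))) = 8843 + ((-38)² + 199*(6 - 2)) = 8843 + (1444 + 199*4) = 8843 + (1444 + 796) = 8843 + 2240 = 11083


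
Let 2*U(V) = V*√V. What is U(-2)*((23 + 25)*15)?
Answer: -720*I*√2 ≈ -1018.2*I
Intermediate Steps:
U(V) = V^(3/2)/2 (U(V) = (V*√V)/2 = V^(3/2)/2)
U(-2)*((23 + 25)*15) = ((-2)^(3/2)/2)*((23 + 25)*15) = ((-2*I*√2)/2)*(48*15) = -I*√2*720 = -720*I*√2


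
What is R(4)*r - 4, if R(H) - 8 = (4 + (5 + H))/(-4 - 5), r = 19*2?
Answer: 2206/9 ≈ 245.11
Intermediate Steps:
r = 38
R(H) = 7 - H/9 (R(H) = 8 + (4 + (5 + H))/(-4 - 5) = 8 + (9 + H)/(-9) = 8 + (9 + H)*(-1/9) = 8 + (-1 - H/9) = 7 - H/9)
R(4)*r - 4 = (7 - 1/9*4)*38 - 4 = (7 - 4/9)*38 - 4 = (59/9)*38 - 4 = 2242/9 - 4 = 2206/9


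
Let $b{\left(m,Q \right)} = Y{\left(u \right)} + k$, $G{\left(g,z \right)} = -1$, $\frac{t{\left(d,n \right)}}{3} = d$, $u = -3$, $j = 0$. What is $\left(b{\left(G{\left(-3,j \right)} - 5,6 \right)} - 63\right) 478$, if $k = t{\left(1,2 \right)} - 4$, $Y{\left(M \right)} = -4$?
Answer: $-32504$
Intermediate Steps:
$t{\left(d,n \right)} = 3 d$
$k = -1$ ($k = 3 \cdot 1 - 4 = 3 - 4 = -1$)
$b{\left(m,Q \right)} = -5$ ($b{\left(m,Q \right)} = -4 - 1 = -5$)
$\left(b{\left(G{\left(-3,j \right)} - 5,6 \right)} - 63\right) 478 = \left(-5 - 63\right) 478 = \left(-68\right) 478 = -32504$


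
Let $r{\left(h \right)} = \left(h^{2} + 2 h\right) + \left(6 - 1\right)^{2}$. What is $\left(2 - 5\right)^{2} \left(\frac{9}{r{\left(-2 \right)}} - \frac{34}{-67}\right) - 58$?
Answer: $- \frac{84073}{1675} \approx -50.193$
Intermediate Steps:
$r{\left(h \right)} = 25 + h^{2} + 2 h$ ($r{\left(h \right)} = \left(h^{2} + 2 h\right) + 5^{2} = \left(h^{2} + 2 h\right) + 25 = 25 + h^{2} + 2 h$)
$\left(2 - 5\right)^{2} \left(\frac{9}{r{\left(-2 \right)}} - \frac{34}{-67}\right) - 58 = \left(2 - 5\right)^{2} \left(\frac{9}{25 + \left(-2\right)^{2} + 2 \left(-2\right)} - \frac{34}{-67}\right) - 58 = \left(-3\right)^{2} \left(\frac{9}{25 + 4 - 4} - - \frac{34}{67}\right) - 58 = 9 \left(\frac{9}{25} + \frac{34}{67}\right) - 58 = 9 \cdot \frac{1453}{1675} - 58 = \frac{13077}{1675} - 58 = - \frac{84073}{1675}$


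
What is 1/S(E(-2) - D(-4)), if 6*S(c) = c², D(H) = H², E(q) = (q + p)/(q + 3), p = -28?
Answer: 3/1058 ≈ 0.0028355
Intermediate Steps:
E(q) = (-28 + q)/(3 + q) (E(q) = (q - 28)/(q + 3) = (-28 + q)/(3 + q))
S(c) = c²/6
1/S(E(-2) - D(-4)) = 1/(((-28 - 2)/(3 - 2) - 1*(-4)²)²/6) = 1/((-30/1 - 1*16)²/6) = 1/((1*(-30) - 16)²/6) = 1/((-30 - 16)²/6) = 1/((⅙)*(-46)²) = 1/((⅙)*2116) = 1/(1058/3) = 3/1058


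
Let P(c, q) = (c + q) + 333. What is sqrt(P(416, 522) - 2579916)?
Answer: I*sqrt(2578645) ≈ 1605.8*I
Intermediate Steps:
P(c, q) = 333 + c + q
sqrt(P(416, 522) - 2579916) = sqrt((333 + 416 + 522) - 2579916) = sqrt(1271 - 2579916) = sqrt(-2578645) = I*sqrt(2578645)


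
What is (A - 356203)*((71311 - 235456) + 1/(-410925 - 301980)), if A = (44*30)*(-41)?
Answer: 48015911795225998/712905 ≈ 6.7352e+10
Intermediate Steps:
A = -54120 (A = 1320*(-41) = -54120)
(A - 356203)*((71311 - 235456) + 1/(-410925 - 301980)) = (-54120 - 356203)*((71311 - 235456) + 1/(-410925 - 301980)) = -410323*(-164145 + 1/(-712905)) = -410323*(-164145 - 1/712905) = -410323*(-117019791226/712905) = 48015911795225998/712905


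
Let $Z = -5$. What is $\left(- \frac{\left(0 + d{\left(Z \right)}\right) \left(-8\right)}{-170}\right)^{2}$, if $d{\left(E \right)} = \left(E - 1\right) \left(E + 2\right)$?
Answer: $\frac{5184}{7225} \approx 0.71751$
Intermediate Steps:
$d{\left(E \right)} = \left(-1 + E\right) \left(2 + E\right)$
$\left(- \frac{\left(0 + d{\left(Z \right)}\right) \left(-8\right)}{-170}\right)^{2} = \left(- \frac{\left(0 - \left(7 - 25\right)\right) \left(-8\right)}{-170}\right)^{2} = \left(- \frac{\left(0 - -18\right) \left(-8\right) \left(-1\right)}{170}\right)^{2} = \left(- \frac{\left(0 + 18\right) \left(-8\right) \left(-1\right)}{170}\right)^{2} = \left(- \frac{18 \left(-8\right) \left(-1\right)}{170}\right)^{2} = \left(- \frac{\left(-144\right) \left(-1\right)}{170}\right)^{2} = \left(\left(-1\right) \frac{72}{85}\right)^{2} = \left(- \frac{72}{85}\right)^{2} = \frac{5184}{7225}$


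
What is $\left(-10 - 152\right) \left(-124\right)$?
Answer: $20088$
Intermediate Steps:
$\left(-10 - 152\right) \left(-124\right) = \left(-162\right) \left(-124\right) = 20088$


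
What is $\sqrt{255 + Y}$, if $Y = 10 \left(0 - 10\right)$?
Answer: $\sqrt{155} \approx 12.45$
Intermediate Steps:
$Y = -100$ ($Y = 10 \left(-10\right) = -100$)
$\sqrt{255 + Y} = \sqrt{255 - 100} = \sqrt{155}$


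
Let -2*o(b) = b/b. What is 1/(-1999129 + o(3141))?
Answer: -2/3998259 ≈ -5.0022e-7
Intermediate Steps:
o(b) = -½ (o(b) = -b/(2*b) = -½*1 = -½)
1/(-1999129 + o(3141)) = 1/(-1999129 - ½) = 1/(-3998259/2) = -2/3998259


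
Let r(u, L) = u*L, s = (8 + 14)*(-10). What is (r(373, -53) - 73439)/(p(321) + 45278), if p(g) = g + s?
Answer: -93208/45379 ≈ -2.0540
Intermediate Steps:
s = -220 (s = 22*(-10) = -220)
p(g) = -220 + g (p(g) = g - 220 = -220 + g)
r(u, L) = L*u
(r(373, -53) - 73439)/(p(321) + 45278) = (-53*373 - 73439)/((-220 + 321) + 45278) = (-19769 - 73439)/(101 + 45278) = -93208/45379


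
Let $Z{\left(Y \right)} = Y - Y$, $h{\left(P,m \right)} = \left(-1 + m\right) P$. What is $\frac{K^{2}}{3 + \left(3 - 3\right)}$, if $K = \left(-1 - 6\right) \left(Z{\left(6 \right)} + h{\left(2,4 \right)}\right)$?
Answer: $588$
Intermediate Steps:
$h{\left(P,m \right)} = P \left(-1 + m\right)$
$Z{\left(Y \right)} = 0$
$K = -42$ ($K = \left(-1 - 6\right) \left(0 + 2 \left(-1 + 4\right)\right) = - 7 \left(0 + 2 \cdot 3\right) = - 7 \left(0 + 6\right) = \left(-7\right) 6 = -42$)
$\frac{K^{2}}{3 + \left(3 - 3\right)} = \frac{\left(-42\right)^{2}}{3 + \left(3 - 3\right)} = \frac{1764}{3 + 0} = \frac{1764}{3} = 1764 \cdot \frac{1}{3} = 588$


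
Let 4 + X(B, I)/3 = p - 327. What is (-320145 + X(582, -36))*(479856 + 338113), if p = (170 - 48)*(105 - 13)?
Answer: -235138276554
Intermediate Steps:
p = 11224 (p = 122*92 = 11224)
X(B, I) = 32679 (X(B, I) = -12 + 3*(11224 - 327) = -12 + 3*10897 = -12 + 32691 = 32679)
(-320145 + X(582, -36))*(479856 + 338113) = (-320145 + 32679)*(479856 + 338113) = -287466*817969 = -235138276554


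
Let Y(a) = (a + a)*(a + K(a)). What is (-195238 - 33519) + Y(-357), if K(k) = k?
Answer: 281039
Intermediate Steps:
Y(a) = 4*a² (Y(a) = (a + a)*(a + a) = (2*a)*(2*a) = 4*a²)
(-195238 - 33519) + Y(-357) = (-195238 - 33519) + 4*(-357)² = -228757 + 4*127449 = -228757 + 509796 = 281039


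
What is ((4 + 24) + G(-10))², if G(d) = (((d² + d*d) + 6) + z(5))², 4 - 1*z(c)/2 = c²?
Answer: 724901776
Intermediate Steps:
z(c) = 8 - 2*c²
G(d) = (-36 + 2*d²)² (G(d) = (((d² + d*d) + 6) + (8 - 2*5²))² = (((d² + d²) + 6) + (8 - 2*25))² = ((2*d² + 6) + (8 - 50))² = ((6 + 2*d²) - 42)² = (-36 + 2*d²)²)
((4 + 24) + G(-10))² = ((4 + 24) + 4*(-18 + (-10)²)²)² = (28 + 4*(-18 + 100)²)² = (28 + 4*82²)² = (28 + 4*6724)² = (28 + 26896)² = 26924² = 724901776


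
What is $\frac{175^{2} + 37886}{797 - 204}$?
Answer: $\frac{68511}{593} \approx 115.53$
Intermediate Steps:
$\frac{175^{2} + 37886}{797 - 204} = \frac{30625 + 37886}{593} = 68511 \cdot \frac{1}{593} = \frac{68511}{593}$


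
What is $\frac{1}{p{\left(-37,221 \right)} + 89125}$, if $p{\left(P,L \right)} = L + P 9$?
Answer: $\frac{1}{89013} \approx 1.1234 \cdot 10^{-5}$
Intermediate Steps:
$p{\left(P,L \right)} = L + 9 P$
$\frac{1}{p{\left(-37,221 \right)} + 89125} = \frac{1}{\left(221 + 9 \left(-37\right)\right) + 89125} = \frac{1}{\left(221 - 333\right) + 89125} = \frac{1}{-112 + 89125} = \frac{1}{89013}$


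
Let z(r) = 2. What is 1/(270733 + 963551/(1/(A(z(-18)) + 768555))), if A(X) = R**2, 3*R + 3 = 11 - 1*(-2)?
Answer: 9/6664976240942 ≈ 1.3503e-12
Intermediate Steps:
R = 10/3 (R = -1 + (11 - 1*(-2))/3 = -1 + (11 + 2)/3 = -1 + (1/3)*13 = -1 + 13/3 = 10/3 ≈ 3.3333)
A(X) = 100/9 (A(X) = (10/3)**2 = 100/9)
1/(270733 + 963551/(1/(A(z(-18)) + 768555))) = 1/(270733 + 963551/(1/(100/9 + 768555))) = 1/(270733 + 963551/(1/(6917095/9))) = 1/(270733 + 963551/(9/6917095)) = 1/(270733 + 963551*(6917095/9)) = 1/(270733 + 6664973804345/9) = 1/(6664976240942/9) = 9/6664976240942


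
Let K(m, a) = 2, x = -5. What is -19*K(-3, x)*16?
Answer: -608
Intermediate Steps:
-19*K(-3, x)*16 = -19*2*16 = -38*16 = -608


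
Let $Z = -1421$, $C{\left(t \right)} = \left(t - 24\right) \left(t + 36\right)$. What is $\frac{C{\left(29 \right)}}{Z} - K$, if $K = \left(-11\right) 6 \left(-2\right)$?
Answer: $- \frac{187897}{1421} \approx -132.23$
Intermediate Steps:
$C{\left(t \right)} = \left(-24 + t\right) \left(36 + t\right)$
$K = 132$ ($K = \left(-66\right) \left(-2\right) = 132$)
$\frac{C{\left(29 \right)}}{Z} - K = \frac{-864 + 29^{2} + 12 \cdot 29}{-1421} - 132 = \left(-864 + 841 + 348\right) \left(- \frac{1}{1421}\right) - 132 = 325 \left(- \frac{1}{1421}\right) - 132 = - \frac{325}{1421} - 132 = - \frac{187897}{1421}$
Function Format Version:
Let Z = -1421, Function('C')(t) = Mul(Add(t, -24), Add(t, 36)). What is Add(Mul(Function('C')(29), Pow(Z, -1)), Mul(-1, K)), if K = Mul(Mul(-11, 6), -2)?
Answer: Rational(-187897, 1421) ≈ -132.23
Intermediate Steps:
Function('C')(t) = Mul(Add(-24, t), Add(36, t))
K = 132 (K = Mul(-66, -2) = 132)
Add(Mul(Function('C')(29), Pow(Z, -1)), Mul(-1, K)) = Add(Mul(Add(-864, Pow(29, 2), Mul(12, 29)), Pow(-1421, -1)), Mul(-1, 132)) = Add(Mul(Add(-864, 841, 348), Rational(-1, 1421)), -132) = Add(Mul(325, Rational(-1, 1421)), -132) = Add(Rational(-325, 1421), -132) = Rational(-187897, 1421)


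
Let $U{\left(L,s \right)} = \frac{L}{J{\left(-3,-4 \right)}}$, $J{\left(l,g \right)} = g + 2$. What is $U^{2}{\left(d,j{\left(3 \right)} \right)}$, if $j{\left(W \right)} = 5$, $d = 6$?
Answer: $9$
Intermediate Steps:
$J{\left(l,g \right)} = 2 + g$
$U{\left(L,s \right)} = - \frac{L}{2}$ ($U{\left(L,s \right)} = \frac{L}{2 - 4} = \frac{L}{-2} = L \left(- \frac{1}{2}\right) = - \frac{L}{2}$)
$U^{2}{\left(d,j{\left(3 \right)} \right)} = \left(\left(- \frac{1}{2}\right) 6\right)^{2} = \left(-3\right)^{2} = 9$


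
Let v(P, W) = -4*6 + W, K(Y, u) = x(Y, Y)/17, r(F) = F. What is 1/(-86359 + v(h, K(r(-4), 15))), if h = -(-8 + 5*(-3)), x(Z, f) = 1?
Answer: -17/1468510 ≈ -1.1576e-5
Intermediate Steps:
K(Y, u) = 1/17
h = 23 (h = -(-8 - 15) = -1*(-23) = 23)
v(P, W) = -24 + W
1/(-86359 + v(h, K(r(-4), 15))) = 1/(-86359 + (-24 + 1/17)) = 1/(-86359 - 407/17) = 1/(-1468510/17) = -17/1468510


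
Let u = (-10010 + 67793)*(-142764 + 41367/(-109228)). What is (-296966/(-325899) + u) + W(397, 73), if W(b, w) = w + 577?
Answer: -41950668021524072365/5085327996 ≈ -8.2494e+9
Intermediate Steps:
W(b, w) = 577 + w
u = -901060449161697/109228 (u = 57783*(-142764 + 41367*(-1/109228)) = 57783*(-142764 - 41367/109228) = 57783*(-15593867559/109228) = -901060449161697/109228 ≈ -8.2494e+9)
(-296966/(-325899) + u) + W(397, 73) = (-296966/(-325899) - 901060449161697/109228) + (577 + 73) = (-296966*(-1/325899) - 901060449161697/109228) + 650 = (296966/325899 - 901060449161697/109228) + 650 = -41950671326987269765/5085327996 + 650 = -41950668021524072365/5085327996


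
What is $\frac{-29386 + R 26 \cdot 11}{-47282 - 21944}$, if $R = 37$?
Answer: $\frac{9402}{34613} \approx 0.27163$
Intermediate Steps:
$\frac{-29386 + R 26 \cdot 11}{-47282 - 21944} = \frac{-29386 + 37 \cdot 26 \cdot 11}{-47282 - 21944} = \frac{-29386 + 962 \cdot 11}{-69226} = \left(-29386 + 10582\right) \left(- \frac{1}{69226}\right) = \left(-18804\right) \left(- \frac{1}{69226}\right) = \frac{9402}{34613}$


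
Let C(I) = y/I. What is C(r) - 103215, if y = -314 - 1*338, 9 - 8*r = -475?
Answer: -12490319/121 ≈ -1.0323e+5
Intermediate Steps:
r = 121/2 (r = 9/8 - ⅛*(-475) = 9/8 + 475/8 = 121/2 ≈ 60.500)
y = -652 (y = -314 - 338 = -652)
C(I) = -652/I
C(r) - 103215 = -652/121/2 - 103215 = -652*2/121 - 103215 = -1304/121 - 103215 = -12490319/121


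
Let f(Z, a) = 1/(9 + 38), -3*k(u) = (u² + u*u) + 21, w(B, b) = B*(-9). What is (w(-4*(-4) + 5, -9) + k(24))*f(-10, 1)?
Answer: -580/47 ≈ -12.340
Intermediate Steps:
w(B, b) = -9*B
k(u) = -7 - 2*u²/3 (k(u) = -((u² + u*u) + 21)/3 = -((u² + u²) + 21)/3 = -(2*u² + 21)/3 = -(21 + 2*u²)/3 = -7 - 2*u²/3)
f(Z, a) = 1/47
(w(-4*(-4) + 5, -9) + k(24))*f(-10, 1) = (-9*(-4*(-4) + 5) + (-7 - ⅔*24²))*(1/47) = (-9*(16 + 5) + (-7 - ⅔*576))*(1/47) = (-9*21 + (-7 - 384))*(1/47) = (-189 - 391)*(1/47) = -580*1/47 = -580/47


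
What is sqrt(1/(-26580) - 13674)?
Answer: I*sqrt(2415157950045)/13290 ≈ 116.94*I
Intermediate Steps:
sqrt(1/(-26580) - 13674) = sqrt(-1/26580 - 13674) = sqrt(-363454921/26580) = I*sqrt(2415157950045)/13290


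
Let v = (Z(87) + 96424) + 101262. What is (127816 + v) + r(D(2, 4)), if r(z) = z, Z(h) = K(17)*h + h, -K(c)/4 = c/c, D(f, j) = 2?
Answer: 325243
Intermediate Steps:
K(c) = -4 (K(c) = -4*c/c = -4*1 = -4)
Z(h) = -3*h (Z(h) = -4*h + h = -3*h)
v = 197425 (v = (-3*87 + 96424) + 101262 = (-261 + 96424) + 101262 = 96163 + 101262 = 197425)
(127816 + v) + r(D(2, 4)) = (127816 + 197425) + 2 = 325241 + 2 = 325243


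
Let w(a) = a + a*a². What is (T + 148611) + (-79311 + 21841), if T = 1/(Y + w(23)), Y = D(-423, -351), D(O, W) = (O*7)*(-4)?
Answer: 2190482795/24034 ≈ 91141.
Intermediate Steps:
D(O, W) = -28*O (D(O, W) = (7*O)*(-4) = -28*O)
Y = 11844 (Y = -28*(-423) = 11844)
w(a) = a + a³
T = 1/24034 (T = 1/(11844 + (23 + 23³)) = 1/(11844 + (23 + 12167)) = 1/(11844 + 12190) = 1/24034 ≈ 4.1608e-5)
(T + 148611) + (-79311 + 21841) = (1/24034 + 148611) + (-79311 + 21841) = 3571716775/24034 - 57470 = 2190482795/24034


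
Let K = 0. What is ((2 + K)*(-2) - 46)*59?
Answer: -2950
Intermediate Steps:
((2 + K)*(-2) - 46)*59 = ((2 + 0)*(-2) - 46)*59 = (2*(-2) - 46)*59 = (-4 - 46)*59 = -50*59 = -2950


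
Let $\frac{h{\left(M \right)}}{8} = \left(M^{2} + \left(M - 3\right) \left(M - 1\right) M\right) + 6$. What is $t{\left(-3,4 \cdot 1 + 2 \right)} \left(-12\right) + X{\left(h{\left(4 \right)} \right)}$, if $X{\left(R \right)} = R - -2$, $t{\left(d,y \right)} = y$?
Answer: $202$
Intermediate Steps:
$h{\left(M \right)} = 48 + 8 M^{2} + 8 M \left(-1 + M\right) \left(-3 + M\right)$ ($h{\left(M \right)} = 8 \left(\left(M^{2} + \left(M - 3\right) \left(M - 1\right) M\right) + 6\right) = 8 \left(\left(M^{2} + \left(-3 + M\right) \left(-1 + M\right) M\right) + 6\right) = 8 \left(\left(M^{2} + \left(-1 + M\right) \left(-3 + M\right) M\right) + 6\right) = 8 \left(\left(M^{2} + M \left(-1 + M\right) \left(-3 + M\right)\right) + 6\right) = 8 \left(6 + M^{2} + M \left(-1 + M\right) \left(-3 + M\right)\right) = 48 + 8 M^{2} + 8 M \left(-1 + M\right) \left(-3 + M\right)$)
$X{\left(R \right)} = 2 + R$ ($X{\left(R \right)} = R + 2 = 2 + R$)
$t{\left(-3,4 \cdot 1 + 2 \right)} \left(-12\right) + X{\left(h{\left(4 \right)} \right)} = \left(4 \cdot 1 + 2\right) \left(-12\right) + \left(2 + \left(48 - 24 \cdot 4^{2} + 8 \cdot 4^{3} + 24 \cdot 4\right)\right) = \left(4 + 2\right) \left(-12\right) + \left(2 + \left(48 - 384 + 8 \cdot 64 + 96\right)\right) = 6 \left(-12\right) + \left(2 + \left(48 - 384 + 512 + 96\right)\right) = -72 + \left(2 + 272\right) = -72 + 274 = 202$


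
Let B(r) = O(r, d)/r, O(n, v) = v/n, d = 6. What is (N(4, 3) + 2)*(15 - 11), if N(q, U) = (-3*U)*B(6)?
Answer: 2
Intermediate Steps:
B(r) = 6/r² (B(r) = (6/r)/r = 6/r²)
N(q, U) = -U/2 (N(q, U) = (-3*U)*(6/6²) = (-3*U)*(6*(1/36)) = -3*U*(⅙) = -U/2)
(N(4, 3) + 2)*(15 - 11) = (-½*3 + 2)*(15 - 11) = (-3/2 + 2)*4 = (½)*4 = 2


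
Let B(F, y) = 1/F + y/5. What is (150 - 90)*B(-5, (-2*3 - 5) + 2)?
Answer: -120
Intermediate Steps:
B(F, y) = 1/F + y/5 (B(F, y) = 1/F + y*(⅕) = 1/F + y/5)
(150 - 90)*B(-5, (-2*3 - 5) + 2) = (150 - 90)*(1/(-5) + ((-2*3 - 5) + 2)/5) = 60*(-⅕ + ((-6 - 5) + 2)/5) = 60*(-⅕ + (-11 + 2)/5) = 60*(-⅕ + (⅕)*(-9)) = 60*(-⅕ - 9/5) = 60*(-2) = -120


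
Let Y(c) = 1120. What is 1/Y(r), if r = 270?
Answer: 1/1120 ≈ 0.00089286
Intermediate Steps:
1/Y(r) = 1/1120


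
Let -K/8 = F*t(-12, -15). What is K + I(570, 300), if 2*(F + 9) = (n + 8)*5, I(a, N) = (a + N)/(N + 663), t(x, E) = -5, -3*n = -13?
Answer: 280630/321 ≈ 874.24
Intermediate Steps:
n = 13/3 (n = -1/3*(-13) = 13/3 ≈ 4.3333)
I(a, N) = (N + a)/(663 + N)
F = 131/6 (F = -9 + ((13/3 + 8)*5)/2 = -9 + ((37/3)*5)/2 = -9 + (1/2)*(185/3) = -9 + 185/6 = 131/6 ≈ 21.833)
K = 2620/3 (K = -524*(-5)/3 = -8*(-655/6) = 2620/3 ≈ 873.33)
K + I(570, 300) = 2620/3 + (300 + 570)/(663 + 300) = 2620/3 + 870/963 = 2620/3 + (1/963)*870 = 2620/3 + 290/321 = 280630/321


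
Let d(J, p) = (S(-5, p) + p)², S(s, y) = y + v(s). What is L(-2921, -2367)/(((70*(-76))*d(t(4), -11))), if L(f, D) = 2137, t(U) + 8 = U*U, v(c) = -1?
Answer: -2137/2814280 ≈ -0.00075934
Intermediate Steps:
t(U) = -8 + U² (t(U) = -8 + U*U = -8 + U²)
S(s, y) = -1 + y (S(s, y) = y - 1 = -1 + y)
d(J, p) = (-1 + 2*p)² (d(J, p) = ((-1 + p) + p)² = (-1 + 2*p)²)
L(-2921, -2367)/(((70*(-76))*d(t(4), -11))) = 2137/(((70*(-76))*(-1 + 2*(-11))²)) = 2137/((-5320*(-1 - 22)²)) = 2137/((-5320*(-23)²)) = 2137/((-5320*529)) = 2137/(-2814280) = 2137*(-1/2814280) = -2137/2814280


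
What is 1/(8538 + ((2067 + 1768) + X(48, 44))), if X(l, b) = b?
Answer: 1/12417 ≈ 8.0535e-5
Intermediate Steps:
1/(8538 + ((2067 + 1768) + X(48, 44))) = 1/(8538 + ((2067 + 1768) + 44)) = 1/(8538 + (3835 + 44)) = 1/(8538 + 3879) = 1/12417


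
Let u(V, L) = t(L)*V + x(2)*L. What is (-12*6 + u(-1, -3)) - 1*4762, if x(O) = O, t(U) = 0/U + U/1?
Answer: -4837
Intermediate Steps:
t(U) = U (t(U) = 0 + U*1 = 0 + U = U)
u(V, L) = 2*L + L*V (u(V, L) = L*V + 2*L = 2*L + L*V)
(-12*6 + u(-1, -3)) - 1*4762 = (-12*6 - 3*(2 - 1)) - 1*4762 = (-72 - 3*1) - 4762 = (-72 - 3) - 4762 = -75 - 4762 = -4837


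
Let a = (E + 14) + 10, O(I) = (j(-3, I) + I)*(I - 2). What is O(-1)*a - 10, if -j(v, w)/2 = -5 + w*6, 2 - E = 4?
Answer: -1396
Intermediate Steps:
E = -2 (E = 2 - 1*4 = 2 - 4 = -2)
j(v, w) = 10 - 12*w (j(v, w) = -2*(-5 + w*6) = -2*(-5 + 6*w) = 10 - 12*w)
O(I) = (-2 + I)*(10 - 11*I) (O(I) = ((10 - 12*I) + I)*(I - 2) = (10 - 11*I)*(-2 + I) = (-2 + I)*(10 - 11*I))
a = 22 (a = (-2 + 14) + 10 = 12 + 10 = 22)
O(-1)*a - 10 = (-20 - 11*(-1)² + 32*(-1))*22 - 10 = (-20 - 11*1 - 32)*22 - 10 = (-20 - 11 - 32)*22 - 10 = -63*22 - 10 = -1386 - 10 = -1396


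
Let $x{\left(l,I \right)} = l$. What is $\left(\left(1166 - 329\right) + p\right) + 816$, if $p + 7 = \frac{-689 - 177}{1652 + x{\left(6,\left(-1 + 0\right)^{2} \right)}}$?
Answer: $\frac{1364101}{829} \approx 1645.5$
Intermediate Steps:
$p = - \frac{6236}{829}$ ($p = -7 + \frac{-689 - 177}{1652 + 6} = -7 - \frac{866}{1658} = -7 - \frac{433}{829} = - \frac{6236}{829} \approx -7.5223$)
$\left(\left(1166 - 329\right) + p\right) + 816 = \left(\left(1166 - 329\right) - \frac{6236}{829}\right) + 816 = \left(837 - \frac{6236}{829}\right) + 816 = \frac{687637}{829} + 816 = \frac{1364101}{829}$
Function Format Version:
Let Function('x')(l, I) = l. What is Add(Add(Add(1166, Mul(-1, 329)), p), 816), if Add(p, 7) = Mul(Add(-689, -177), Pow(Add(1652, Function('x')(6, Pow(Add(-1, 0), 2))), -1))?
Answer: Rational(1364101, 829) ≈ 1645.5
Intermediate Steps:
p = Rational(-6236, 829) (p = Add(-7, Mul(Add(-689, -177), Pow(Add(1652, 6), -1))) = Add(-7, Mul(-866, Pow(1658, -1))) = Add(-7, Mul(-866, Rational(1, 1658))) = Add(-7, Rational(-433, 829)) = Rational(-6236, 829) ≈ -7.5223)
Add(Add(Add(1166, Mul(-1, 329)), p), 816) = Add(Add(Add(1166, Mul(-1, 329)), Rational(-6236, 829)), 816) = Add(Add(Add(1166, -329), Rational(-6236, 829)), 816) = Add(Add(837, Rational(-6236, 829)), 816) = Add(Rational(687637, 829), 816) = Rational(1364101, 829)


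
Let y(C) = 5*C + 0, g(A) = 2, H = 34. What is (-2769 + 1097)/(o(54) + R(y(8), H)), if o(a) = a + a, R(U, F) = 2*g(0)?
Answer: -209/14 ≈ -14.929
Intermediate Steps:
y(C) = 5*C
R(U, F) = 4 (R(U, F) = 2*2 = 4)
o(a) = 2*a
(-2769 + 1097)/(o(54) + R(y(8), H)) = (-2769 + 1097)/(2*54 + 4) = -1672/(108 + 4) = -1672/112 = -1672*1/112 = -209/14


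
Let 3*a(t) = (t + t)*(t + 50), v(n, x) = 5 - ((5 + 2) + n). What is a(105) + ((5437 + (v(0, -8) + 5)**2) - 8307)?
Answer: 7989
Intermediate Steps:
v(n, x) = -2 - n (v(n, x) = 5 - (7 + n) = 5 + (-7 - n) = -2 - n)
a(t) = 2*t*(50 + t)/3 (a(t) = ((t + t)*(t + 50))/3 = ((2*t)*(50 + t))/3 = (2*t*(50 + t))/3 = 2*t*(50 + t)/3)
a(105) + ((5437 + (v(0, -8) + 5)**2) - 8307) = (2/3)*105*(50 + 105) + ((5437 + ((-2 - 1*0) + 5)**2) - 8307) = (2/3)*105*155 + ((5437 + ((-2 + 0) + 5)**2) - 8307) = 10850 + ((5437 + (-2 + 5)**2) - 8307) = 10850 + ((5437 + 3**2) - 8307) = 10850 + ((5437 + 9) - 8307) = 10850 + (5446 - 8307) = 10850 - 2861 = 7989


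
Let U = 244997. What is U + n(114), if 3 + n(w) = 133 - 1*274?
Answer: 244853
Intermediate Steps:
n(w) = -144 (n(w) = -3 + (133 - 1*274) = -3 + (133 - 274) = -3 - 141 = -144)
U + n(114) = 244997 - 144 = 244853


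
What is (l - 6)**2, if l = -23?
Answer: 841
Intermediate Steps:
(l - 6)**2 = (-23 - 6)**2 = (-29)**2 = 841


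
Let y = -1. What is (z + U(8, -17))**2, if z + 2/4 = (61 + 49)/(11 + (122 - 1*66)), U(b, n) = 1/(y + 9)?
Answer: 461041/287296 ≈ 1.6048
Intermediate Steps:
U(b, n) = 1/8 (U(b, n) = 1/(-1 + 9) = 1/8)
z = 153/134 (z = -1/2 + (61 + 49)/(11 + (122 - 1*66)) = -1/2 + 110/(11 + (122 - 66)) = -1/2 + 110/(11 + 56) = -1/2 + 110/67 = 153/134 ≈ 1.1418)
(z + U(8, -17))**2 = (153/134 + 1/8)**2 = (679/536)**2 = 461041/287296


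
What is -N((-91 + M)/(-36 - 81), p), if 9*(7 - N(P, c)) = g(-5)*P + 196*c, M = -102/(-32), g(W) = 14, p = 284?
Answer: 52052371/8424 ≈ 6179.1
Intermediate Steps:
M = 51/16 (M = -102*(-1/32) = 51/16 ≈ 3.1875)
N(P, c) = 7 - 196*c/9 - 14*P/9 (N(P, c) = 7 - (14*P + 196*c)/9 = 7 + (-196*c/9 - 14*P/9) = 7 - 196*c/9 - 14*P/9)
-N((-91 + M)/(-36 - 81), p) = -(7 - 196/9*284 - 14*(-91 + 51/16)/(9*(-36 - 81))) = -(7 - 55664/9 - (-9835)/(72*(-117))) = -(7 - 55664/9 - (-9835)*(-1)/(72*117)) = -(7 - 55664/9 - 14/9*1405/1872) = -(7 - 55664/9 - 9835/8424) = -1*(-52052371/8424) = 52052371/8424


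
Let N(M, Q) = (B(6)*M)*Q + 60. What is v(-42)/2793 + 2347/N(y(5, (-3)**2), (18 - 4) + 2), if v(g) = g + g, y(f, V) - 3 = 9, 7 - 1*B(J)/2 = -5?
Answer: 293479/620844 ≈ 0.47271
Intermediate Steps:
B(J) = 24 (B(J) = 14 - 2*(-5) = 14 + 10 = 24)
y(f, V) = 12 (y(f, V) = 3 + 9 = 12)
N(M, Q) = 60 + 24*M*Q (N(M, Q) = (24*M)*Q + 60 = 24*M*Q + 60 = 60 + 24*M*Q)
v(g) = 2*g
v(-42)/2793 + 2347/N(y(5, (-3)**2), (18 - 4) + 2) = (2*(-42))/2793 + 2347/(60 + 24*12*((18 - 4) + 2)) = -84*1/2793 + 2347/(60 + 24*12*(14 + 2)) = -4/133 + 2347/(60 + 24*12*16) = -4/133 + 2347/(60 + 4608) = -4/133 + 2347/4668 = 293479/620844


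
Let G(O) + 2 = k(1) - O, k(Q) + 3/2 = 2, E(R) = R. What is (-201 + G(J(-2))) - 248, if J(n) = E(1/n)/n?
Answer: -1803/4 ≈ -450.75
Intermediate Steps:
k(Q) = 1/2 (k(Q) = -3/2 + 2 = 1/2)
J(n) = n**(-2) (J(n) = 1/(n*n) = n**(-2))
G(O) = -3/2 - O (G(O) = -2 + (1/2 - O) = -3/2 - O)
(-201 + G(J(-2))) - 248 = (-201 + (-3/2 - 1/(-2)**2)) - 248 = (-201 + (-3/2 - 1*1/4)) - 248 = (-201 + (-3/2 - 1/4)) - 248 = (-201 - 7/4) - 248 = -811/4 - 248 = -1803/4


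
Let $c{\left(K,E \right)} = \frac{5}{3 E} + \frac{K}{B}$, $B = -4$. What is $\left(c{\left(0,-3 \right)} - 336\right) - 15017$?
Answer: $- \frac{138182}{9} \approx -15354.0$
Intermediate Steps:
$c{\left(K,E \right)} = - \frac{K}{4} + \frac{5}{3 E}$ ($c{\left(K,E \right)} = \frac{5}{3 E} + \frac{K}{-4} = 5 \frac{1}{3 E} + K \left(- \frac{1}{4}\right) = \frac{5}{3 E} - \frac{K}{4} = - \frac{K}{4} + \frac{5}{3 E}$)
$\left(c{\left(0,-3 \right)} - 336\right) - 15017 = \left(\left(\left(- \frac{1}{4}\right) 0 + \frac{5}{3 \left(-3\right)}\right) - 336\right) - 15017 = \left(\left(0 + \frac{5}{3} \left(- \frac{1}{3}\right)\right) - 336\right) - 15017 = \left(\left(0 - \frac{5}{9}\right) - 336\right) - 15017 = \left(- \frac{5}{9} - 336\right) - 15017 = - \frac{3029}{9} - 15017 = - \frac{138182}{9}$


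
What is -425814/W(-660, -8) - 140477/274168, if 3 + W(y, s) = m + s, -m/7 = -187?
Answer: -58463455949/177935032 ≈ -328.57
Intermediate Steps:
m = 1309 (m = -7*(-187) = 1309)
W(y, s) = 1306 + s (W(y, s) = -3 + (1309 + s) = 1306 + s)
-425814/W(-660, -8) - 140477/274168 = -425814/(1306 - 8) - 140477/274168 = -425814/1298 - 140477*1/274168 = -425814*1/1298 - 140477/274168 = -212907/649 - 140477/274168 = -58463455949/177935032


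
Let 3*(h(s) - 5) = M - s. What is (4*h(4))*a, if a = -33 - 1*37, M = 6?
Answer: -4760/3 ≈ -1586.7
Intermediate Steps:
h(s) = 7 - s/3 (h(s) = 5 + (6 - s)/3 = 5 + (2 - s/3) = 7 - s/3)
a = -70 (a = -33 - 37 = -70)
(4*h(4))*a = (4*(7 - ⅓*4))*(-70) = (4*(7 - 4/3))*(-70) = (4*(17/3))*(-70) = (68/3)*(-70) = -4760/3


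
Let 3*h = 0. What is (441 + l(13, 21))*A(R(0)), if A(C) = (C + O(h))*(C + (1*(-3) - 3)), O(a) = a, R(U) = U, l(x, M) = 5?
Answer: 0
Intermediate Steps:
h = 0 (h = (⅓)*0 = 0)
A(C) = C*(-6 + C) (A(C) = (C + 0)*(C + (1*(-3) - 3)) = C*(C + (-3 - 3)) = C*(C - 6) = C*(-6 + C))
(441 + l(13, 21))*A(R(0)) = (441 + 5)*(0*(-6 + 0)) = 446*(0*(-6)) = 446*0 = 0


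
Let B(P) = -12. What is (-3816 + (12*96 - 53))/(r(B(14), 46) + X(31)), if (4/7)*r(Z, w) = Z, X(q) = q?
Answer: -2717/10 ≈ -271.70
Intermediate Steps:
r(Z, w) = 7*Z/4
(-3816 + (12*96 - 53))/(r(B(14), 46) + X(31)) = (-3816 + (12*96 - 53))/((7/4)*(-12) + 31) = (-3816 + (1152 - 53))/(-21 + 31) = (-3816 + 1099)/10 = -2717*⅒ = -2717/10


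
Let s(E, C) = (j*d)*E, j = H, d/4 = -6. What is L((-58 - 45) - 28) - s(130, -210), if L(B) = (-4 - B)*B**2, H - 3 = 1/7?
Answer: 15324769/7 ≈ 2.1893e+6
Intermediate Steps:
d = -24 (d = 4*(-6) = -24)
H = 22/7 (H = 3 + 1/7 = 22/7 ≈ 3.1429)
j = 22/7 ≈ 3.1429
s(E, C) = -528*E/7 (s(E, C) = ((22/7)*(-24))*E = -528*E/7)
L(B) = B**2*(-4 - B)
L((-58 - 45) - 28) - s(130, -210) = ((-58 - 45) - 28)**2*(-4 - ((-58 - 45) - 28)) - (-528)*130/7 = (-103 - 28)**2*(-4 - (-103 - 28)) - 1*(-68640/7) = (-131)**2*(-4 - 1*(-131)) + 68640/7 = 17161*(-4 + 131) + 68640/7 = 17161*127 + 68640/7 = 2179447 + 68640/7 = 15324769/7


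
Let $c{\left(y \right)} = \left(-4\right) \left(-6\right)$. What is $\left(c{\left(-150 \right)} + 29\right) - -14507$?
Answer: $14560$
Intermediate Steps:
$c{\left(y \right)} = 24$
$\left(c{\left(-150 \right)} + 29\right) - -14507 = \left(24 + 29\right) - -14507 = 53 + 14507 = 14560$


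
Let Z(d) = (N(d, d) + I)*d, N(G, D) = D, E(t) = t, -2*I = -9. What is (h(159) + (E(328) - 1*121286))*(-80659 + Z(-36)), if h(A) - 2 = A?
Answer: 9606381425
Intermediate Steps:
I = 9/2 (I = -½*(-9) = 9/2 ≈ 4.5000)
h(A) = 2 + A
Z(d) = d*(9/2 + d) (Z(d) = (d + 9/2)*d = (9/2 + d)*d = d*(9/2 + d))
(h(159) + (E(328) - 1*121286))*(-80659 + Z(-36)) = ((2 + 159) + (328 - 1*121286))*(-80659 + (½)*(-36)*(9 + 2*(-36))) = (161 + (328 - 121286))*(-80659 + (½)*(-36)*(9 - 72)) = (161 - 120958)*(-80659 + (½)*(-36)*(-63)) = -120797*(-80659 + 1134) = -120797*(-79525) = 9606381425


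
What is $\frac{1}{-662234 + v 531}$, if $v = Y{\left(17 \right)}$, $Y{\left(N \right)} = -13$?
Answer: $- \frac{1}{669137} \approx -1.4945 \cdot 10^{-6}$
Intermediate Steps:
$v = -13$
$\frac{1}{-662234 + v 531} = \frac{1}{-662234 - 6903} = \frac{1}{-669137} = - \frac{1}{669137}$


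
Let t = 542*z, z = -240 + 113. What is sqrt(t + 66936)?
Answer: I*sqrt(1898) ≈ 43.566*I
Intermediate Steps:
z = -127
t = -68834 (t = 542*(-127) = -68834)
sqrt(t + 66936) = sqrt(-68834 + 66936) = sqrt(-1898) = I*sqrt(1898)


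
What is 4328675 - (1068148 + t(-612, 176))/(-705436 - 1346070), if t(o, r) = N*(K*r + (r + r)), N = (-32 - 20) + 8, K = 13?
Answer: 4440151843269/1025753 ≈ 4.3287e+6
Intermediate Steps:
N = -44 (N = -52 + 8 = -44)
t(o, r) = -660*r (t(o, r) = -44*(13*r + (r + r)) = -44*(13*r + 2*r) = -660*r)
4328675 - (1068148 + t(-612, 176))/(-705436 - 1346070) = 4328675 - (1068148 - 660*176)/(-705436 - 1346070) = 4328675 - (1068148 - 116160)/(-2051506) = 4328675 - 951988*(-1)/2051506 = 4328675 - 1*(-475994/1025753) = 4328675 + 475994/1025753 = 4440151843269/1025753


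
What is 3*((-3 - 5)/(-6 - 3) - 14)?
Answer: -118/3 ≈ -39.333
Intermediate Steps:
3*((-3 - 5)/(-6 - 3) - 14) = 3*(-8/(-9) - 14) = 3*(-8*(-⅑) - 14) = 3*(8/9 - 14) = 3*(-118/9) = -118/3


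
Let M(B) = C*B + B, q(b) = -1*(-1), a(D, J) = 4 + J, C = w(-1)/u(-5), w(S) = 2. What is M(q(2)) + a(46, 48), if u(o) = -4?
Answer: 105/2 ≈ 52.500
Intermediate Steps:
C = -½ (C = 2/(-4) = 2*(-¼) = -½ ≈ -0.50000)
q(b) = 1
M(B) = B/2 (M(B) = -B/2 + B = B/2)
M(q(2)) + a(46, 48) = (½)*1 + (4 + 48) = ½ + 52 = 105/2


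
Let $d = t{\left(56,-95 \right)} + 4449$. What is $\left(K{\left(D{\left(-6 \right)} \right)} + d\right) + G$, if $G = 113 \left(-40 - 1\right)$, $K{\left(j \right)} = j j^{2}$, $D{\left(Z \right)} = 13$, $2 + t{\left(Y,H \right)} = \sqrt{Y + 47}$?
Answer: $2011 + \sqrt{103} \approx 2021.1$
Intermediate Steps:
$t{\left(Y,H \right)} = -2 + \sqrt{47 + Y}$ ($t{\left(Y,H \right)} = -2 + \sqrt{Y + 47} = -2 + \sqrt{47 + Y}$)
$d = 4447 + \sqrt{103}$ ($d = \left(-2 + \sqrt{47 + 56}\right) + 4449 = \left(-2 + \sqrt{103}\right) + 4449 = 4447 + \sqrt{103} \approx 4457.1$)
$K{\left(j \right)} = j^{3}$
$G = -4633$ ($G = 113 \left(-41\right) = -4633$)
$\left(K{\left(D{\left(-6 \right)} \right)} + d\right) + G = \left(13^{3} + \left(4447 + \sqrt{103}\right)\right) - 4633 = \left(2197 + \left(4447 + \sqrt{103}\right)\right) - 4633 = \left(6644 + \sqrt{103}\right) - 4633 = 2011 + \sqrt{103}$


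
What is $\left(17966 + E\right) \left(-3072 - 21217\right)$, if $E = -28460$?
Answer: $254888766$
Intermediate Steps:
$\left(17966 + E\right) \left(-3072 - 21217\right) = \left(17966 - 28460\right) \left(-3072 - 21217\right) = \left(-10494\right) \left(-24289\right) = 254888766$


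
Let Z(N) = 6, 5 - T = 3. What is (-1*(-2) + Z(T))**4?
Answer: 4096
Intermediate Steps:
T = 2 (T = 5 - 1*3 = 5 - 3 = 2)
(-1*(-2) + Z(T))**4 = (-1*(-2) + 6)**4 = (2 + 6)**4 = 8**4 = 4096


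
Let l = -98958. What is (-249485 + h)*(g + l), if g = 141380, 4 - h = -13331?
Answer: -10017955300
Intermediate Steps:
h = 13335 (h = 4 - 1*(-13331) = 4 + 13331 = 13335)
(-249485 + h)*(g + l) = (-249485 + 13335)*(141380 - 98958) = -236150*42422 = -10017955300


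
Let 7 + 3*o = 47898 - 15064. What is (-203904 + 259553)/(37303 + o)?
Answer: 166947/144736 ≈ 1.1535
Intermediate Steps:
o = 32827/3 (o = -7/3 + (47898 - 15064)/3 = -7/3 + (⅓)*32834 = -7/3 + 32834/3 = 32827/3 ≈ 10942.)
(-203904 + 259553)/(37303 + o) = (-203904 + 259553)/(37303 + 32827/3) = 55649/(144736/3) = 55649*(3/144736) = 166947/144736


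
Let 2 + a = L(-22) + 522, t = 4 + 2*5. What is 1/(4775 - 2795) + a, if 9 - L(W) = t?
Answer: 1019701/1980 ≈ 515.00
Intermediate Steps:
t = 14 (t = 4 + 10 = 14)
L(W) = -5 (L(W) = 9 - 1*14 = 9 - 14 = -5)
a = 515 (a = -2 + (-5 + 522) = -2 + 517 = 515)
1/(4775 - 2795) + a = 1/(4775 - 2795) + 515 = 1/1980 + 515 = 1019701/1980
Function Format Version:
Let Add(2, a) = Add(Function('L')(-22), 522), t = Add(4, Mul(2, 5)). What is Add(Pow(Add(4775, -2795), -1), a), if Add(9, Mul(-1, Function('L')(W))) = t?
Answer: Rational(1019701, 1980) ≈ 515.00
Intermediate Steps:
t = 14 (t = Add(4, 10) = 14)
Function('L')(W) = -5 (Function('L')(W) = Add(9, Mul(-1, 14)) = Add(9, -14) = -5)
a = 515 (a = Add(-2, Add(-5, 522)) = Add(-2, 517) = 515)
Add(Pow(Add(4775, -2795), -1), a) = Add(Pow(Add(4775, -2795), -1), 515) = Add(Pow(1980, -1), 515) = Add(Rational(1, 1980), 515) = Rational(1019701, 1980)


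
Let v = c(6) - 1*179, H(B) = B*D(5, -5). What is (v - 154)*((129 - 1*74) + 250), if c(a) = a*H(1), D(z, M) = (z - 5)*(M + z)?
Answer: -101565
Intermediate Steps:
D(z, M) = (-5 + z)*(M + z)
H(B) = 0 (H(B) = B*(5² - 5*(-5) - 5*5 - 5*5) = B*(25 + 25 - 25 - 25) = B*0 = 0)
c(a) = 0 (c(a) = a*0 = 0)
v = -179 (v = 0 - 1*179 = 0 - 179 = -179)
(v - 154)*((129 - 1*74) + 250) = (-179 - 154)*((129 - 1*74) + 250) = -333*((129 - 74) + 250) = -333*(55 + 250) = -333*305 = -101565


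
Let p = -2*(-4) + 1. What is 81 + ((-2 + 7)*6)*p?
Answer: 351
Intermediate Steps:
p = 9 (p = 8 + 1 = 9)
81 + ((-2 + 7)*6)*p = 81 + ((-2 + 7)*6)*9 = 81 + (5*6)*9 = 81 + 30*9 = 81 + 270 = 351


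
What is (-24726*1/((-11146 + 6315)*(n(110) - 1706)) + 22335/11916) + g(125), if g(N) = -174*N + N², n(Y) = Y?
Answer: -15626845406071/2552101356 ≈ -6123.1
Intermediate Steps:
g(N) = N² - 174*N
(-24726*1/((-11146 + 6315)*(n(110) - 1706)) + 22335/11916) + g(125) = (-24726*1/((-11146 + 6315)*(110 - 1706)) + 22335/11916) + 125*(-174 + 125) = (-24726/((-4831*(-1596))) + 22335*(1/11916)) + 125*(-49) = (-24726/7710276 + 7445/3972) - 6125 = (-24726*1/7710276 + 7445/3972) - 6125 = (-4121/1285046 + 7445/3972) - 6125 = 4775399429/2552101356 - 6125 = -15626845406071/2552101356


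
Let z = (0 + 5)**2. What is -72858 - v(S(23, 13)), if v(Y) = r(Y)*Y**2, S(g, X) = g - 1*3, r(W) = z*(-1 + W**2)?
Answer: -4062858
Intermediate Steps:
z = 25 (z = 5**2 = 25)
r(W) = -25 + 25*W**2 (r(W) = 25*(-1 + W**2) = -25 + 25*W**2)
S(g, X) = -3 + g (S(g, X) = g - 3 = -3 + g)
v(Y) = Y**2*(-25 + 25*Y**2) (v(Y) = (-25 + 25*Y**2)*Y**2 = Y**2*(-25 + 25*Y**2))
-72858 - v(S(23, 13)) = -72858 - 25*(-3 + 23)**2*(-1 + (-3 + 23)**2) = -72858 - 25*20**2*(-1 + 20**2) = -72858 - 25*400*(-1 + 400) = -72858 - 25*400*399 = -72858 - 1*3990000 = -72858 - 3990000 = -4062858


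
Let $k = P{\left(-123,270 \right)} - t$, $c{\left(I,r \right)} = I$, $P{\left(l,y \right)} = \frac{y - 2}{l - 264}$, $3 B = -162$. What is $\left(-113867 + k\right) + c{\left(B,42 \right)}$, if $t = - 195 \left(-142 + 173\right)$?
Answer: $- \frac{41748280}{387} \approx -1.0788 \cdot 10^{5}$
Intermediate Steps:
$B = -54$ ($B = \frac{1}{3} \left(-162\right) = -54$)
$P{\left(l,y \right)} = \frac{-2 + y}{-264 + l}$
$t = -6045$ ($t = \left(-195\right) 31 = -6045$)
$k = \frac{2339147}{387}$ ($k = \frac{-2 + 270}{-264 - 123} - -6045 = \frac{1}{-387} \cdot 268 + 6045 = \left(- \frac{1}{387}\right) 268 + 6045 = - \frac{268}{387} + 6045 = \frac{2339147}{387} \approx 6044.3$)
$\left(-113867 + k\right) + c{\left(B,42 \right)} = \left(-113867 + \frac{2339147}{387}\right) - 54 = - \frac{41727382}{387} - 54 = - \frac{41748280}{387}$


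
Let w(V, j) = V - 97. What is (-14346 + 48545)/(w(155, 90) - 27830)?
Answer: -34199/27772 ≈ -1.2314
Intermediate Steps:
w(V, j) = -97 + V
(-14346 + 48545)/(w(155, 90) - 27830) = (-14346 + 48545)/((-97 + 155) - 27830) = 34199/(58 - 27830) = 34199/(-27772) = 34199*(-1/27772) = -34199/27772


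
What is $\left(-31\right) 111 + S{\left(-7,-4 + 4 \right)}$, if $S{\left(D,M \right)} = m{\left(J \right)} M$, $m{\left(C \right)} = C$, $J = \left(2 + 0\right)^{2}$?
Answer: $-3441$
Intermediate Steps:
$J = 4$ ($J = 2^{2} = 4$)
$S{\left(D,M \right)} = 4 M$
$\left(-31\right) 111 + S{\left(-7,-4 + 4 \right)} = \left(-31\right) 111 + 4 \left(-4 + 4\right) = -3441 + 4 \cdot 0 = -3441 + 0 = -3441$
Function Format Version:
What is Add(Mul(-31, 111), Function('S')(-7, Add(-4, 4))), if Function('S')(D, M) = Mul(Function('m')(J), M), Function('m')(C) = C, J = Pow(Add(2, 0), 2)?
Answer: -3441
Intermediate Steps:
J = 4 (J = Pow(2, 2) = 4)
Function('S')(D, M) = Mul(4, M)
Add(Mul(-31, 111), Function('S')(-7, Add(-4, 4))) = Add(Mul(-31, 111), Mul(4, Add(-4, 4))) = Add(-3441, Mul(4, 0)) = Add(-3441, 0) = -3441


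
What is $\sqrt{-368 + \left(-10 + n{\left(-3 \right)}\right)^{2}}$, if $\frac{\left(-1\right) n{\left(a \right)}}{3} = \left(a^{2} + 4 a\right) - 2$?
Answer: $7 i \sqrt{7} \approx 18.52 i$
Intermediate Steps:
$n{\left(a \right)} = 6 - 12 a - 3 a^{2}$ ($n{\left(a \right)} = - 3 \left(\left(a^{2} + 4 a\right) - 2\right) = - 3 \left(-2 + a^{2} + 4 a\right) = 6 - 12 a - 3 a^{2}$)
$\sqrt{-368 + \left(-10 + n{\left(-3 \right)}\right)^{2}} = \sqrt{-368 + \left(-10 - \left(-42 + 27\right)\right)^{2}} = \sqrt{-368 + \left(-10 + \left(6 + 36 - 27\right)\right)^{2}} = \sqrt{-368 + \left(-10 + 15\right)^{2}} = \sqrt{-368 + 5^{2}} = \sqrt{-368 + 25} = \sqrt{-343} = 7 i \sqrt{7}$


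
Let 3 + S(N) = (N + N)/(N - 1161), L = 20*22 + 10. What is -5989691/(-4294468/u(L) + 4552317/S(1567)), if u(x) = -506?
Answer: -63119363758/10254760825 ≈ -6.1551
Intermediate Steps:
L = 450 (L = 440 + 10 = 450)
S(N) = -3 + 2*N/(-1161 + N) (S(N) = -3 + (N + N)/(N - 1161) = -3 + (2*N)/(-1161 + N) = -3 + 2*N/(-1161 + N))
-5989691/(-4294468/u(L) + 4552317/S(1567)) = -5989691/(-4294468/(-506) + 4552317/(((3483 - 1*1567)/(-1161 + 1567)))) = -5989691/(-4294468*(-1/506) + 4552317/(((3483 - 1567)/406))) = -5989691/(93358/11 + 4552317/(((1/406)*1916))) = -5989691/(93358/11 + 4552317/(958/203)) = -5989691/(93358/11 + 4552317*(203/958)) = -5989691/(93358/11 + 924120351/958) = -5989691/10254760825/10538 = -5989691*10538/10254760825 = -63119363758/10254760825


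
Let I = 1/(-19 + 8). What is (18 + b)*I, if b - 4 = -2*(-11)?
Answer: -4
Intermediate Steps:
b = 26 (b = 4 - 2*(-11) = 4 + 22 = 26)
I = -1/11 (I = 1/(-11) = -1/11 ≈ -0.090909)
(18 + b)*I = (18 + 26)*(-1/11) = 44*(-1/11) = -4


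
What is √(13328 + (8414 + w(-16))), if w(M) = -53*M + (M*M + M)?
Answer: √22830 ≈ 151.10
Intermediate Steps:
w(M) = M² - 52*M (w(M) = -53*M + (M² + M) = -53*M + (M + M²) = M² - 52*M)
√(13328 + (8414 + w(-16))) = √(13328 + (8414 - 16*(-52 - 16))) = √(13328 + (8414 - 16*(-68))) = √(13328 + (8414 + 1088)) = √(13328 + 9502) = √22830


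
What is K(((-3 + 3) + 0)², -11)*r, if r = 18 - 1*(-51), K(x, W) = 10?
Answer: 690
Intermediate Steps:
r = 69 (r = 18 + 51 = 69)
K(((-3 + 3) + 0)², -11)*r = 10*69 = 690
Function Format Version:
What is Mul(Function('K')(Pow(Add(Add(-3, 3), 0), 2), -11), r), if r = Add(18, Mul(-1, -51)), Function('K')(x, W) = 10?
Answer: 690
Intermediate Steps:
r = 69 (r = Add(18, 51) = 69)
Mul(Function('K')(Pow(Add(Add(-3, 3), 0), 2), -11), r) = Mul(10, 69) = 690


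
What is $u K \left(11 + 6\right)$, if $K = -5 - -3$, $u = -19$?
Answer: $646$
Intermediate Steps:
$K = -2$ ($K = -5 + 3 = -2$)
$u K \left(11 + 6\right) = \left(-19\right) \left(-2\right) \left(11 + 6\right) = 38 \cdot 17 = 646$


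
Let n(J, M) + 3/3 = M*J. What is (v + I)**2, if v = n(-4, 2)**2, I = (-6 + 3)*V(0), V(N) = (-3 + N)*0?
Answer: 6561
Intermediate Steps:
n(J, M) = -1 + J*M (n(J, M) = -1 + M*J = -1 + J*M)
V(N) = 0
I = 0 (I = (-6 + 3)*0 = -3*0 = 0)
v = 81 (v = (-1 - 4*2)**2 = (-1 - 8)**2 = (-9)**2 = 81)
(v + I)**2 = (81 + 0)**2 = 81**2 = 6561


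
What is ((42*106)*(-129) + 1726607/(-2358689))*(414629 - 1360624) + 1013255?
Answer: 1281462058497752600/2358689 ≈ 5.4329e+11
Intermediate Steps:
((42*106)*(-129) + 1726607/(-2358689))*(414629 - 1360624) + 1013255 = (4452*(-129) + 1726607*(-1/2358689))*(-945995) + 1013255 = (-574308 - 1726607/2358689)*(-945995) + 1013255 = -1354615688819/2358689*(-945995) + 1013255 = 1281459668544329905/2358689 + 1013255 = 1281462058497752600/2358689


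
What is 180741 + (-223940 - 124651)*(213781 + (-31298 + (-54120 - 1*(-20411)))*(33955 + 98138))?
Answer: 2993265815659911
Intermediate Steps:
180741 + (-223940 - 124651)*(213781 + (-31298 + (-54120 - 1*(-20411)))*(33955 + 98138)) = 180741 - 348591*(213781 + (-31298 + (-54120 + 20411))*132093) = 180741 - 348591*(213781 + (-31298 - 33709)*132093) = 180741 - 348591*(213781 - 65007*132093) = 180741 - 348591*(213781 - 8586969651) = 180741 - 348591*(-8586755870) = 180741 + 2993265815479170 = 2993265815659911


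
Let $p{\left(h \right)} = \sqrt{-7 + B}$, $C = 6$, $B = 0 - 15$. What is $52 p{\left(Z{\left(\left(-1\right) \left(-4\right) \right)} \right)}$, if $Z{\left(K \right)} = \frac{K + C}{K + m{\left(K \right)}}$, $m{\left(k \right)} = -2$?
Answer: $52 i \sqrt{22} \approx 243.9 i$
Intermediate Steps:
$B = -15$ ($B = 0 - 15 = -15$)
$Z{\left(K \right)} = \frac{6 + K}{-2 + K}$ ($Z{\left(K \right)} = \frac{K + 6}{K - 2} = \frac{6 + K}{-2 + K}$)
$p{\left(h \right)} = i \sqrt{22}$ ($p{\left(h \right)} = \sqrt{-7 - 15} = \sqrt{-22} = i \sqrt{22}$)
$52 p{\left(Z{\left(\left(-1\right) \left(-4\right) \right)} \right)} = 52 i \sqrt{22}$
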